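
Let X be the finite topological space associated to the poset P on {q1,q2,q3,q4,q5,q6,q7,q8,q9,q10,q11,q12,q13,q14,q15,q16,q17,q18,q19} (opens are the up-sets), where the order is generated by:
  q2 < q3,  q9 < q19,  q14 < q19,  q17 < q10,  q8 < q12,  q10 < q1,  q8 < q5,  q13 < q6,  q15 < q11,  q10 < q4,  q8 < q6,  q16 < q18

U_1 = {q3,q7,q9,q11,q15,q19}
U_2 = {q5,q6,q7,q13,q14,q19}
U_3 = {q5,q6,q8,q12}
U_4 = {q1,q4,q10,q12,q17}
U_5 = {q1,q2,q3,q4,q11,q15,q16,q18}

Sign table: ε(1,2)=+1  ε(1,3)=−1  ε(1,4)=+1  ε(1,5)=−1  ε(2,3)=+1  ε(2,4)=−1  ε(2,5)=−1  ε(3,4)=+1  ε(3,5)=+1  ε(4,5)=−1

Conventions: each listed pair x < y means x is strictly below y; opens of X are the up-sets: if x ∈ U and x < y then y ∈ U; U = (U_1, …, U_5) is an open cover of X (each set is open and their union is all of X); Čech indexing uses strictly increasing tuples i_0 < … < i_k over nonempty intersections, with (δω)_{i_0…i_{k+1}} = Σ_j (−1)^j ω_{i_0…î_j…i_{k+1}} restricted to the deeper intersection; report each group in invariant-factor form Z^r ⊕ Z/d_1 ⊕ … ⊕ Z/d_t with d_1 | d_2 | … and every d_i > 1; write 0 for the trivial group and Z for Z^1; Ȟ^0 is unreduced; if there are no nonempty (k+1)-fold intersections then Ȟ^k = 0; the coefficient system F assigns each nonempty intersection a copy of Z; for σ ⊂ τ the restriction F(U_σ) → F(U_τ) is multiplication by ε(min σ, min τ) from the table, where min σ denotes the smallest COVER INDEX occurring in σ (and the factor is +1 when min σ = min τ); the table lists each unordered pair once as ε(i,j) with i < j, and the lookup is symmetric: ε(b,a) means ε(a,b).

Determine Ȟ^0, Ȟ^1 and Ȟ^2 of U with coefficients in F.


nerve of the cover:
  U12={q7,q19} U15={q3,q11,q15} U23={q5,q6} U34={q12} U45={q1,q4}
C dims 5,5; δ0: rk 4, SNF 1^4
Ȟ^0 = (5 − 4) − 0 = 1, so Ȟ^0 ≅ Z
Ȟ^1 = (5 − 0) − 4 = 1, so Ȟ^1 ≅ Z
Ȟ^2 = (0 − 0) − 0 = 0, so Ȟ^2 ≅ 0

Ȟ^0 ≅ Z, Ȟ^1 ≅ Z, Ȟ^2 ≅ 0


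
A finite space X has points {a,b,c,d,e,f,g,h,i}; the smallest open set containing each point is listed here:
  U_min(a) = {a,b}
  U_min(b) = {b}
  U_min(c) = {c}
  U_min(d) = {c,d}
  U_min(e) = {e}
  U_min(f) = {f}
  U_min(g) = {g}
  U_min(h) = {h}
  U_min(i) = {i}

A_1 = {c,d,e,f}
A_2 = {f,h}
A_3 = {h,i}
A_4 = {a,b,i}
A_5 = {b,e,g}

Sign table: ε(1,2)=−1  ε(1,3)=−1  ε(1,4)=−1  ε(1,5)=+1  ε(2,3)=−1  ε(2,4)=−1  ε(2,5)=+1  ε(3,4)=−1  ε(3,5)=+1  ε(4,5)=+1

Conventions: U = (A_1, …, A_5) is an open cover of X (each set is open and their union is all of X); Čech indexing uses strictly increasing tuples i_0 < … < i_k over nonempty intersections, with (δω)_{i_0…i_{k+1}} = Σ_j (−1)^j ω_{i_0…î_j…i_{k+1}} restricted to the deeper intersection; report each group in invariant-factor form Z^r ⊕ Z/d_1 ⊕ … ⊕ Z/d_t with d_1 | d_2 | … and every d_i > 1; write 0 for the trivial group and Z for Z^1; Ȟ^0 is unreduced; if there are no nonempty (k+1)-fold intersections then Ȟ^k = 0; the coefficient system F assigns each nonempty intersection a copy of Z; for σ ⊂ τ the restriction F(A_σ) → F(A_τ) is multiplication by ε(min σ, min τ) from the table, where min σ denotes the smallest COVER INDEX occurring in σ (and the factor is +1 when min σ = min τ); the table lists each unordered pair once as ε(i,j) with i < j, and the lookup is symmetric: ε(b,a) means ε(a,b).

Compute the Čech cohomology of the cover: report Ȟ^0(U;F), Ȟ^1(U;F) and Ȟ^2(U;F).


Ȟ^0(U;F) ≅ 0,  Ȟ^1(U;F) ≅ Z/2,  Ȟ^2(U;F) ≅ 0

cover nerve:
  A12={f} A15={e} A23={h} A34={i} A45={b}
C dims 5,5; δ0: rk 5, SNF 1^4·2
Ȟ^0: (5−5)−0=0 ⇒ 0
Ȟ^1: (5−0)−5=0 plus torsion [2] ⇒ Z/2
Ȟ^2: (0−0)−0=0 ⇒ 0


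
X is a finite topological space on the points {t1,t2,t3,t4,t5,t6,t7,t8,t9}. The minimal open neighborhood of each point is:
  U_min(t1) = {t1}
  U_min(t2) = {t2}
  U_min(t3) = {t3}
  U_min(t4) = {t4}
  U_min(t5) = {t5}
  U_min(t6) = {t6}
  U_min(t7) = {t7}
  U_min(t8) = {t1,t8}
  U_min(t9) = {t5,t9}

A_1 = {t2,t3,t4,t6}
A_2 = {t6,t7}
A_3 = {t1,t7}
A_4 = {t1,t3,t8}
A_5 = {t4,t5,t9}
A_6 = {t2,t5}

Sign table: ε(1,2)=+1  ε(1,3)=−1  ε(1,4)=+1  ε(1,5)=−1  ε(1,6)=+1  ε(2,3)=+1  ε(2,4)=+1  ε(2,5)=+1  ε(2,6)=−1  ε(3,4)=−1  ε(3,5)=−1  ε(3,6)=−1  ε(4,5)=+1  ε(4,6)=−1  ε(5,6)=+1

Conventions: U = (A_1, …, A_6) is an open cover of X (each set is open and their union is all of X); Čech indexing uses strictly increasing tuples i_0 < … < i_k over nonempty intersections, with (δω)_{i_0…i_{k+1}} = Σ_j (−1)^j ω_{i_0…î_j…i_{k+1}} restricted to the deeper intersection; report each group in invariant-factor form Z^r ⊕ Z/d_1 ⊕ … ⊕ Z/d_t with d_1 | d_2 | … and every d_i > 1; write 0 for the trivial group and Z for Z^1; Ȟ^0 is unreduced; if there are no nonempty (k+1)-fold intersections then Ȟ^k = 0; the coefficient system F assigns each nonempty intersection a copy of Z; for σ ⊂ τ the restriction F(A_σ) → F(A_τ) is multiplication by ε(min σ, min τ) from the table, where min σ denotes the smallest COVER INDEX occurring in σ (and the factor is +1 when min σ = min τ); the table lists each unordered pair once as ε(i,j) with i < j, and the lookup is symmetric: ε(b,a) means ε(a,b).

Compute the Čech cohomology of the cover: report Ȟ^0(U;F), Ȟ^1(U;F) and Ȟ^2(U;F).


intersection data:
  A12={t6} A14={t3} A15={t4} A16={t2} A23={t7} A34={t1} A56={t5}
C dims 6,7; δ0: rk 6, SNF 1^5·2
Ȟ^0 = (6 − 6) − 0 = 0, so Ȟ^0 ≅ 0
Ȟ^1 = (7 − 0) − 6 = 1 plus torsion [2], so Ȟ^1 ≅ Z ⊕ Z/2
Ȟ^2 = (0 − 0) − 0 = 0, so Ȟ^2 ≅ 0

Ȟ^0 = 0,  Ȟ^1 = Z ⊕ Z/2,  Ȟ^2 = 0


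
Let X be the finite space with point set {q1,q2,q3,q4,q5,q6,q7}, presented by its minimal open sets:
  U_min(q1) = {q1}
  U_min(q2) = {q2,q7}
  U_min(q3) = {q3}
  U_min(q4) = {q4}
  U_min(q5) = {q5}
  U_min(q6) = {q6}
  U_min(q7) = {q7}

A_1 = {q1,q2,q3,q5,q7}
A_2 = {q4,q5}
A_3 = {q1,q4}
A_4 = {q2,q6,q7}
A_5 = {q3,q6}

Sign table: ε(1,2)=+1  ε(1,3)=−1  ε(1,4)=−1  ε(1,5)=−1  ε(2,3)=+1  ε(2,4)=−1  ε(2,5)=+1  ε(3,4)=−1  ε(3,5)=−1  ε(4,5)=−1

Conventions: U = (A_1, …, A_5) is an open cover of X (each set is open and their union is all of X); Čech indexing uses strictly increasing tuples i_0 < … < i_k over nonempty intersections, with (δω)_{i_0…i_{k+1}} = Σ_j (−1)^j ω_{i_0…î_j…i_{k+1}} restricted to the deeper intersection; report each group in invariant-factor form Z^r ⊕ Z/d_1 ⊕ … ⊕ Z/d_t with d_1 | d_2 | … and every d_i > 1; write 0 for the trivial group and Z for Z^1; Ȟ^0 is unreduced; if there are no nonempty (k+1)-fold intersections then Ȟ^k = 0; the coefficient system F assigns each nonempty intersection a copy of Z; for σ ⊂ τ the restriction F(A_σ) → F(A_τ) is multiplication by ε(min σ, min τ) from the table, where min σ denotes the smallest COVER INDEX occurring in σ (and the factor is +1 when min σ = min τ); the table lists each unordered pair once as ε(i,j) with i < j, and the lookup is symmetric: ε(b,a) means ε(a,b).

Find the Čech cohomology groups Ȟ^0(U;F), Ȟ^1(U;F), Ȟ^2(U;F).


Ȟ^0 ≅ 0,  Ȟ^1 ≅ Z ⊕ Z/2,  Ȟ^2 ≅ 0

cover nerve:
  A12={q5} A13={q1} A14={q2,q7} A15={q3} A23={q4} A45={q6}
C dims 5,6; δ0: rk 5, SNF 1^4·2
Ȟ^0: (5−5)−0=0 ⇒ 0
Ȟ^1: (6−0)−5=1 plus torsion [2] ⇒ Z ⊕ Z/2
Ȟ^2: (0−0)−0=0 ⇒ 0


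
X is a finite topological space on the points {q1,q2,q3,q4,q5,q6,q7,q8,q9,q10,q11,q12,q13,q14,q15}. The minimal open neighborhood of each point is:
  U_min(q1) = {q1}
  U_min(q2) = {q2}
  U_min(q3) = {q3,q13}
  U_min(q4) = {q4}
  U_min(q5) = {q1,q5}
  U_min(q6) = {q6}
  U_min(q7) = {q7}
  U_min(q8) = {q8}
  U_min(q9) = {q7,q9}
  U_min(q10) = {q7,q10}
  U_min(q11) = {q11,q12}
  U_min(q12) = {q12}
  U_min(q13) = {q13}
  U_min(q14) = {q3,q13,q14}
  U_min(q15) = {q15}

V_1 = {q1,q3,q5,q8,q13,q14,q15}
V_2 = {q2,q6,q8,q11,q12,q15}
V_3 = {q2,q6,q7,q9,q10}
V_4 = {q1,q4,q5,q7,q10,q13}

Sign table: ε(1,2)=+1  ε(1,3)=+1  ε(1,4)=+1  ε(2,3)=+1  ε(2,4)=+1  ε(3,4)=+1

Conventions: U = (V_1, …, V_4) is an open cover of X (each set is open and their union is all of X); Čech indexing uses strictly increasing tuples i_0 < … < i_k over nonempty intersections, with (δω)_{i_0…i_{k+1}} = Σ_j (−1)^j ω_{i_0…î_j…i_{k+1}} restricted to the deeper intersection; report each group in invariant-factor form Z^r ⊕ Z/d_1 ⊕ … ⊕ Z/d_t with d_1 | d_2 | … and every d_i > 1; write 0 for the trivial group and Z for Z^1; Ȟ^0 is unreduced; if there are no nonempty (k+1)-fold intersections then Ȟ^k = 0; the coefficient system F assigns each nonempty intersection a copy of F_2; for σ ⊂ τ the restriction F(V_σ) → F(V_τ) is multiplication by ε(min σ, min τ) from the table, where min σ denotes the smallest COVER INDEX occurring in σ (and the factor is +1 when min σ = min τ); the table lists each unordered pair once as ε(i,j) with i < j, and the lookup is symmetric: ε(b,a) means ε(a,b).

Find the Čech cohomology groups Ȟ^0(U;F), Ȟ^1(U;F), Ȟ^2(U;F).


nonempty intersections:
  V12={q8,q15} V14={q1,q5,q13} V23={q2,q6} V34={q7,q10}
C dims 4,4; δ0: rk_F2 3
Ȟ^0: (4−3)−0=1 ⇒ Z/2
Ȟ^1: (4−0)−3=1 ⇒ Z/2
Ȟ^2: (0−0)−0=0 ⇒ 0

Ȟ^0(U;F) ≅ Z/2, Ȟ^1(U;F) ≅ Z/2, Ȟ^2(U;F) ≅ 0


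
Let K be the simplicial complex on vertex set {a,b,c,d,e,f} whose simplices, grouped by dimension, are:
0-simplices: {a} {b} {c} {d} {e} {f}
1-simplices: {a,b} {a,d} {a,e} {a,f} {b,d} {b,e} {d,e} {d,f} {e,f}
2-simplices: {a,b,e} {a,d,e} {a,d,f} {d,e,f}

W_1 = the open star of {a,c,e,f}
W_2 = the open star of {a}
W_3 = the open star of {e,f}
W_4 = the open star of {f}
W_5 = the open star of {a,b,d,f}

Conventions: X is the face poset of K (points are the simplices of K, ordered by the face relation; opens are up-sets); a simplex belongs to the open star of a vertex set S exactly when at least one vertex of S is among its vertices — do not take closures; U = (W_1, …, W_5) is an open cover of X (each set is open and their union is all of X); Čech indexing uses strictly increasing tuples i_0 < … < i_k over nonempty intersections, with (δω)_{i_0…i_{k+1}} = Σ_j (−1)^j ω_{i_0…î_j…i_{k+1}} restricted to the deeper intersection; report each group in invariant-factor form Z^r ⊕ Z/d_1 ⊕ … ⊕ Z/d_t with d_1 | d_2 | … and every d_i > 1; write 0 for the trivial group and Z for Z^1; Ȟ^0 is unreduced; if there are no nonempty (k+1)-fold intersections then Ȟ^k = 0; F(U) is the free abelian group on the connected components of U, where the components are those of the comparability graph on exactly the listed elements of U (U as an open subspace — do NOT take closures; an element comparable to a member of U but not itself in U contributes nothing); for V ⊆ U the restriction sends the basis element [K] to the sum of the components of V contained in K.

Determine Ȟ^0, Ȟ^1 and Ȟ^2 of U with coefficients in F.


Ȟ^0(U;F) ≅ Z^2,  Ȟ^1(U;F) ≅ 0,  Ȟ^2(U;F) ≅ 0

nerve simplices:
  W1={{a},{c},{e},{f},{a,b},{a,d},{a,e},{a,f},{b,e},{d,e},{d,f},{e,f},{a,b,e},{a,d,e},{a,d,f},{d,e,f}} W2={{a},{a,b},{a,d},{a,e},{a,f},{a,b,e},{a,d,e},{a,d,f}} W3={{e},{f},{a,e},{a,f},{b,e},{d,e},{d,f},{e,f},{a,b,e},{a,d,e},{a,d,f},{d,e,f}} W4={{f},{a,f},{d,f},{e,f},{a,d,f},{d,e,f}} W5={{a},{b},{d},{f},{a,b},{a,d},{a,e},{a,f},{b,d},{b,e},{d,e},{d,f},{e,f},{a,b,e},{a,d,e},{a,d,f},{d,e,f}}
  W12={{a},{a,b},{a,d},{a,e},{a,f},{a,b,e},{a,d,e},{a,d,f}} W13={{e},{f},{a,e},{a,f},{b,e},{d,e},{d,f},{e,f},{a,b,e},{a,d,e},{a,d,f},{d,e,f}} W14={{f},{a,f},{d,f},{e,f},{a,d,f},{d,e,f}} W15={{a},{f},{a,b},{a,d},{a,e},{a,f},{b,e},{d,e},{d,f},{e,f},{a,b,e},{a,d,e},{a,d,f},{d,e,f}} W23={{a,e},{a,f},{a,b,e},{a,d,e},{a,d,f}} W24={{a,f},{a,d,f}} W25={{a},{a,b},{a,d},{a,e},{a,f},{a,b,e},{a,d,e},{a,d,f}} W34={{f},{a,f},{d,f},{e,f},{a,d,f},{d,e,f}} W35={{f},{a,e},{a,f},{b,e},{d,e},{d,f},{e,f},{a,b,e},{a,d,e},{a,d,f},{d,e,f}} W45={{f},{a,f},{d,f},{e,f},{a,d,f},{d,e,f}}
  W123={{a,e},{a,f},{a,b,e},{a,d,e},{a,d,f}} W124={{a,f},{a,d,f}} W125={{a},{a,b},{a,d},{a,e},{a,f},{a,b,e},{a,d,e},{a,d,f}} W134={{f},{a,f},{d,f},{e,f},{a,d,f},{d,e,f}} W135={{f},{a,e},{a,f},{b,e},{d,e},{d,f},{e,f},{a,b,e},{a,d,e},{a,d,f},{d,e,f}} W145={{f},{a,f},{d,f},{e,f},{a,d,f},{d,e,f}} W234={{a,f},{a,d,f}} W235={{a,e},{a,f},{a,b,e},{a,d,e},{a,d,f}} W245={{a,f},{a,d,f}} W345={{f},{a,f},{d,f},{e,f},{a,d,f},{d,e,f}}
  W1234={{a,f},{a,d,f}} W1235={{a,e},{a,f},{a,b,e},{a,d,e},{a,d,f}} W1245={{a,f},{a,d,f}} W1345={{f},{a,f},{d,f},{e,f},{a,d,f},{d,e,f}} W2345={{a,f},{a,d,f}}
  W12345={{a,f},{a,d,f}}
components per intersection:
  W1: {{a},{e},{f},{a,b},{a,d},{a,e},{a,f},{b,e},{d,e},{d,f},{e,f},{a,b,e},{a,d,e},{a,d,f},{d,e,f}} {{c}}
  W2: {{a},{a,b},{a,d},{a,e},{a,f},{a,b,e},{a,d,e},{a,d,f}}
  W3: {{e},{f},{a,e},{a,f},{b,e},{d,e},{d,f},{e,f},{a,b,e},{a,d,e},{a,d,f},{d,e,f}}
  W4: {{f},{a,f},{d,f},{e,f},{a,d,f},{d,e,f}}
  W5: {{a},{b},{d},{f},{a,b},{a,d},{a,e},{a,f},{b,d},{b,e},{d,e},{d,f},{e,f},{a,b,e},{a,d,e},{a,d,f},{d,e,f}}
  W12: {{a},{a,b},{a,d},{a,e},{a,f},{a,b,e},{a,d,e},{a,d,f}}
  W13: {{e},{f},{a,e},{a,f},{b,e},{d,e},{d,f},{e,f},{a,b,e},{a,d,e},{a,d,f},{d,e,f}}
  W14: {{f},{a,f},{d,f},{e,f},{a,d,f},{d,e,f}}
  W15: {{a},{f},{a,b},{a,d},{a,e},{a,f},{b,e},{d,e},{d,f},{e,f},{a,b,e},{a,d,e},{a,d,f},{d,e,f}}
  W23: {{a,e},{a,b,e},{a,d,e}} {{a,f},{a,d,f}}
  W24: {{a,f},{a,d,f}}
  W25: {{a},{a,b},{a,d},{a,e},{a,f},{a,b,e},{a,d,e},{a,d,f}}
  W34: {{f},{a,f},{d,f},{e,f},{a,d,f},{d,e,f}}
  W35: {{f},{a,e},{a,f},{b,e},{d,e},{d,f},{e,f},{a,b,e},{a,d,e},{a,d,f},{d,e,f}}
  W45: {{f},{a,f},{d,f},{e,f},{a,d,f},{d,e,f}}
  W123: {{a,e},{a,b,e},{a,d,e}} {{a,f},{a,d,f}}
  W124: {{a,f},{a,d,f}}
  W125: {{a},{a,b},{a,d},{a,e},{a,f},{a,b,e},{a,d,e},{a,d,f}}
  W134: {{f},{a,f},{d,f},{e,f},{a,d,f},{d,e,f}}
  W135: {{f},{a,e},{a,f},{b,e},{d,e},{d,f},{e,f},{a,b,e},{a,d,e},{a,d,f},{d,e,f}}
  W145: {{f},{a,f},{d,f},{e,f},{a,d,f},{d,e,f}}
  W234: {{a,f},{a,d,f}}
  W235: {{a,e},{a,b,e},{a,d,e}} {{a,f},{a,d,f}}
  W245: {{a,f},{a,d,f}}
  W345: {{f},{a,f},{d,f},{e,f},{a,d,f},{d,e,f}}
  W1234: {{a,f},{a,d,f}}
  W1235: {{a,e},{a,b,e},{a,d,e}} {{a,f},{a,d,f}}
  W1245: {{a,f},{a,d,f}}
  W1345: {{f},{a,f},{d,f},{e,f},{a,d,f},{d,e,f}}
  W2345: {{a,f},{a,d,f}}
  W12345: {{a,f},{a,d,f}}
C dims 6,11,12,6; δ0: rk 4, SNF 1^4; δ1: rk 7, SNF 1^7; δ2: rk 5, SNF 1^5
degree 0: 6−4−0 = 2 → Ȟ^0 ≅ Z^2
degree 1: 11−7−4 = 0 → Ȟ^1 ≅ 0
degree 2: 12−5−7 = 0 → Ȟ^2 ≅ 0


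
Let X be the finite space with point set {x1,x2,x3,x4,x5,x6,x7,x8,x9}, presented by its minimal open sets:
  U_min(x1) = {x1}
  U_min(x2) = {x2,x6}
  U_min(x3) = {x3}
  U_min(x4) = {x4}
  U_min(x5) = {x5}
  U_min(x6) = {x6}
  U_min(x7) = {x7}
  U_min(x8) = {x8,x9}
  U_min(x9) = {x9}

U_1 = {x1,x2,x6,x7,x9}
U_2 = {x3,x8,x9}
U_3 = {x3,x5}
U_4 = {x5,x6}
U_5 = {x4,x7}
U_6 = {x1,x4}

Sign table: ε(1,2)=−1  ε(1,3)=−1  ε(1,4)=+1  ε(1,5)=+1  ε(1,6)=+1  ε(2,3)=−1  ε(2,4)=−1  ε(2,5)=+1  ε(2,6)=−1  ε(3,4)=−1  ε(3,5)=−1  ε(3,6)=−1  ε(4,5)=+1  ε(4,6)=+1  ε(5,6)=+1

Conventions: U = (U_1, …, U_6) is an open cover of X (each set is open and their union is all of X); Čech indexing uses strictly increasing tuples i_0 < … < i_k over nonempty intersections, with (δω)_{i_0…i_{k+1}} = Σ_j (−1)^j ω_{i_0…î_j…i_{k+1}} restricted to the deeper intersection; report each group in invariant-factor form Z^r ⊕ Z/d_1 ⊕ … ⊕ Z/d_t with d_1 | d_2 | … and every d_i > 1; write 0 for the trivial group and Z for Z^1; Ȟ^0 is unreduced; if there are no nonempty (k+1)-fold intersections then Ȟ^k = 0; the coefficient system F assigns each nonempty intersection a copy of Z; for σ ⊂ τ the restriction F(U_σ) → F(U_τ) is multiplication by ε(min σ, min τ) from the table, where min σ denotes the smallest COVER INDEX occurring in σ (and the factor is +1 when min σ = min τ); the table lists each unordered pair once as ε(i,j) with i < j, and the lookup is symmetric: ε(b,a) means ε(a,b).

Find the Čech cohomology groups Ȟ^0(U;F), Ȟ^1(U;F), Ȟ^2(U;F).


Ȟ^0(U;F) ≅ 0; Ȟ^1(U;F) ≅ Z ⊕ Z/2; Ȟ^2(U;F) ≅ 0

nerve of the cover:
  U12={x9} U14={x6} U15={x7} U16={x1} U23={x3} U34={x5} U56={x4}
C dims 6,7; δ0: rk 6, SNF 1^5·2
Ȟ^0 = (6 − 6) − 0 = 0, so Ȟ^0 ≅ 0
Ȟ^1 = (7 − 0) − 6 = 1 plus torsion [2], so Ȟ^1 ≅ Z ⊕ Z/2
Ȟ^2 = (0 − 0) − 0 = 0, so Ȟ^2 ≅ 0


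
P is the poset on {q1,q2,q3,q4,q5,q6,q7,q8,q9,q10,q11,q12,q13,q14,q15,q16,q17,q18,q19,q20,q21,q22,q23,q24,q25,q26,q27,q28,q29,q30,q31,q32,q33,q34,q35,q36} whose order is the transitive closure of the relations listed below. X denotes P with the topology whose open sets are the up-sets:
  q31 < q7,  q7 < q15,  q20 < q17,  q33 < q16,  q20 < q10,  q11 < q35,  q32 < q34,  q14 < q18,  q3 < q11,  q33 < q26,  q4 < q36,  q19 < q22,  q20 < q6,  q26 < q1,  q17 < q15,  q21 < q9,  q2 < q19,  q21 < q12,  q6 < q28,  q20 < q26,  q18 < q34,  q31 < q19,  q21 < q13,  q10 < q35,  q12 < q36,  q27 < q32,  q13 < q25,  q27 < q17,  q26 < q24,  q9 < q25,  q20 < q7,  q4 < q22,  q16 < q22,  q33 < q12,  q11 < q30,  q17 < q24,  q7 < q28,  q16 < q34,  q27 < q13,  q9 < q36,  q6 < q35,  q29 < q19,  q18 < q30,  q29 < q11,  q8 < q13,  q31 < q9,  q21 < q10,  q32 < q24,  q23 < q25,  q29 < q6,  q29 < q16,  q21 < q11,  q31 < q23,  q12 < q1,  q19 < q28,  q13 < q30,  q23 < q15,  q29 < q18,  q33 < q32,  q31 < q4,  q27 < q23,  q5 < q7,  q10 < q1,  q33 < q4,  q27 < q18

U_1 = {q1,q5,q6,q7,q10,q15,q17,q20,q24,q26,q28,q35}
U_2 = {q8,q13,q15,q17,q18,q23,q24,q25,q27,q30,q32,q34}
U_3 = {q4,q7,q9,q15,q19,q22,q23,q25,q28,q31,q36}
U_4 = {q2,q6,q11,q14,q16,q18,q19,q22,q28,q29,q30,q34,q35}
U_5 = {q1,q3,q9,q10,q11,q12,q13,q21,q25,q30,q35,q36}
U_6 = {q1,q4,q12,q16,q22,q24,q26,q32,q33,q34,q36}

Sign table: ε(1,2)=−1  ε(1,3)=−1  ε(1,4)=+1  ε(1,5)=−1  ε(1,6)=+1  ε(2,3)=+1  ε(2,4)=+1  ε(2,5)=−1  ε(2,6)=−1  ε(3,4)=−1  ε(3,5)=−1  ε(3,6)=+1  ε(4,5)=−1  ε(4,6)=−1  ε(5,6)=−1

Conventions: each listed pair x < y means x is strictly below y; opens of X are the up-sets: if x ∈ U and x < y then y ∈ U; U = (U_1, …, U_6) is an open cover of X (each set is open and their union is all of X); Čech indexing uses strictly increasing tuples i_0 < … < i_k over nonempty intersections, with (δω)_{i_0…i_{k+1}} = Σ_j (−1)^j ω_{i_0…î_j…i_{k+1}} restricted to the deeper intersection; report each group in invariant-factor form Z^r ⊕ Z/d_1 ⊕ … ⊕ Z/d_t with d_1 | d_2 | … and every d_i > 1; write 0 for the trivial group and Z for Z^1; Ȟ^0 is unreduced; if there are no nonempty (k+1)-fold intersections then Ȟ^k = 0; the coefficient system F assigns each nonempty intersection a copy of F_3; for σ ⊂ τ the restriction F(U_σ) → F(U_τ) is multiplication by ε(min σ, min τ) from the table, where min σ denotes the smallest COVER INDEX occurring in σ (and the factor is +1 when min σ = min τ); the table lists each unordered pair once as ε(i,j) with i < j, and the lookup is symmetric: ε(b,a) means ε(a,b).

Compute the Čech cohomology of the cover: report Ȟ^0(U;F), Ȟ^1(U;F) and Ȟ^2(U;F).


Ȟ^0 = 0; Ȟ^1 = 0; Ȟ^2 = Z/3

cover nerve:
  U12={q15,q17,q24} U13={q7,q15,q28} U14={q6,q28,q35} U15={q1,q10,q35} U16={q1,q24,q26} U23={q15,q23,q25} U24={q18,q30,q34} U25={q13,q25,q30} U26={q24,q32,q34} U34={q19,q22,q28} U35={q9,q25,q36} U36={q4,q22,q36} U45={q11,q30,q35} U46={q16,q22,q34} U56={q1,q12,q36}
  U123={q15} U126={q24} U134={q28} U145={q35} U156={q1} U235={q25} U245={q30} U246={q34} U346={q22} U356={q36}
C dims 6,15,10; δ0: rk_F3 6; δ1: rk_F3 9
Ȟ^0: (6−6)−0=0 ⇒ 0
Ȟ^1: (15−9)−6=0 ⇒ 0
Ȟ^2: (10−0)−9=1 ⇒ Z/3


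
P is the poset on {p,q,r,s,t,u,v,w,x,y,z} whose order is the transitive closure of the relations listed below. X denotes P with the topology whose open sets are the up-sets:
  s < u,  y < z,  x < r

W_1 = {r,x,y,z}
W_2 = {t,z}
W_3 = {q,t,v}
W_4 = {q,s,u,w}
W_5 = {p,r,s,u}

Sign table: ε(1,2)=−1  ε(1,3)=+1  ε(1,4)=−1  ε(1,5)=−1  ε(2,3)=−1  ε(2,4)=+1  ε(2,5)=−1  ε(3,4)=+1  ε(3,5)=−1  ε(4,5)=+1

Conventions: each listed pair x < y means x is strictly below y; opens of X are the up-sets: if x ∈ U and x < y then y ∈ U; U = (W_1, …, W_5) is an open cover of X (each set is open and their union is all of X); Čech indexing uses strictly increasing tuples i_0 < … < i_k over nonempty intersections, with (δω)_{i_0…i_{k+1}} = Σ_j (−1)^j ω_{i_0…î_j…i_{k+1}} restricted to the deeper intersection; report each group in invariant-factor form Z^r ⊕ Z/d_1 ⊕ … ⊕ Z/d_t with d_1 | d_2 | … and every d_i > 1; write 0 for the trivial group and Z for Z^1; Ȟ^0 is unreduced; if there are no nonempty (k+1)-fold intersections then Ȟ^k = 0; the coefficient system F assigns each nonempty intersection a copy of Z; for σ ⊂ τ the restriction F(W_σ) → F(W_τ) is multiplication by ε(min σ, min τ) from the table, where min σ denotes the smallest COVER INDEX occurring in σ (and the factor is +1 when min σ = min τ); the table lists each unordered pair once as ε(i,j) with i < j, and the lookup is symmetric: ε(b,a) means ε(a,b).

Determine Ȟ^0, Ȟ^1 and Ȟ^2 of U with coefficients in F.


Ȟ^0 = 0,  Ȟ^1 = Z/2,  Ȟ^2 = 0

nerve simplices:
  W12={z} W15={r} W23={t} W34={q} W45={s,u}
C dims 5,5; δ0: rk 5, SNF 1^4·2
degree 0: 5−5−0 = 0 → Ȟ^0 ≅ 0
degree 1: 5−0−5 = 0 plus torsion [2] → Ȟ^1 ≅ Z/2
degree 2: 0−0−0 = 0 → Ȟ^2 ≅ 0


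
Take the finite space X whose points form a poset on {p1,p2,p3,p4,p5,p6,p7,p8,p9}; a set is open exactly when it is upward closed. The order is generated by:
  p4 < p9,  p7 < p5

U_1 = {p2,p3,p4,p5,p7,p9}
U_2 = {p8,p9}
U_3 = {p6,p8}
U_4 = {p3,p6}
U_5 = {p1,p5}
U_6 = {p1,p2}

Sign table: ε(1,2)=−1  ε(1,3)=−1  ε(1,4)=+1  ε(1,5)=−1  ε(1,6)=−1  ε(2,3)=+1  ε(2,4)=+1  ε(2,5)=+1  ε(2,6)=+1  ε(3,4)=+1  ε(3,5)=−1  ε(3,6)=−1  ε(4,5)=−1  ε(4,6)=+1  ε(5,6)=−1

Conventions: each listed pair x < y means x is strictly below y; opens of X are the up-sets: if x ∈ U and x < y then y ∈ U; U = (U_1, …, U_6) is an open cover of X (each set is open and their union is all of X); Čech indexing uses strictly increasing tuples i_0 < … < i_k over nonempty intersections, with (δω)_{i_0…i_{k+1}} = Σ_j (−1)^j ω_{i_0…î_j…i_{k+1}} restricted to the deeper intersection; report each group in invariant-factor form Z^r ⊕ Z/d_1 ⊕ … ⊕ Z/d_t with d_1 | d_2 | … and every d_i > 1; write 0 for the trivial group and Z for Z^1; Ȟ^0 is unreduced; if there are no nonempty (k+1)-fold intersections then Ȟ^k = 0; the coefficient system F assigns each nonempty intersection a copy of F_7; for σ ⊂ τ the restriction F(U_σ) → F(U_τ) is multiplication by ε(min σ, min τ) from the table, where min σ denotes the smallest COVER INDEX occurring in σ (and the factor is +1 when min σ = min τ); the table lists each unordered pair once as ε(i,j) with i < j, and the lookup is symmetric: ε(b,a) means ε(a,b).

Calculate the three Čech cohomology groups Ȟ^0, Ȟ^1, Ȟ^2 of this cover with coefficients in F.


Ȟ^0 ≅ 0,  Ȟ^1 ≅ Z/7,  Ȟ^2 ≅ 0

nonempty intersections:
  U12={p9} U14={p3} U15={p5} U16={p2} U23={p8} U34={p6} U56={p1}
C dims 6,7; δ0: rk_F7 6
Ȟ^0: (6−6)−0=0 ⇒ 0
Ȟ^1: (7−0)−6=1 ⇒ Z/7
Ȟ^2: (0−0)−0=0 ⇒ 0


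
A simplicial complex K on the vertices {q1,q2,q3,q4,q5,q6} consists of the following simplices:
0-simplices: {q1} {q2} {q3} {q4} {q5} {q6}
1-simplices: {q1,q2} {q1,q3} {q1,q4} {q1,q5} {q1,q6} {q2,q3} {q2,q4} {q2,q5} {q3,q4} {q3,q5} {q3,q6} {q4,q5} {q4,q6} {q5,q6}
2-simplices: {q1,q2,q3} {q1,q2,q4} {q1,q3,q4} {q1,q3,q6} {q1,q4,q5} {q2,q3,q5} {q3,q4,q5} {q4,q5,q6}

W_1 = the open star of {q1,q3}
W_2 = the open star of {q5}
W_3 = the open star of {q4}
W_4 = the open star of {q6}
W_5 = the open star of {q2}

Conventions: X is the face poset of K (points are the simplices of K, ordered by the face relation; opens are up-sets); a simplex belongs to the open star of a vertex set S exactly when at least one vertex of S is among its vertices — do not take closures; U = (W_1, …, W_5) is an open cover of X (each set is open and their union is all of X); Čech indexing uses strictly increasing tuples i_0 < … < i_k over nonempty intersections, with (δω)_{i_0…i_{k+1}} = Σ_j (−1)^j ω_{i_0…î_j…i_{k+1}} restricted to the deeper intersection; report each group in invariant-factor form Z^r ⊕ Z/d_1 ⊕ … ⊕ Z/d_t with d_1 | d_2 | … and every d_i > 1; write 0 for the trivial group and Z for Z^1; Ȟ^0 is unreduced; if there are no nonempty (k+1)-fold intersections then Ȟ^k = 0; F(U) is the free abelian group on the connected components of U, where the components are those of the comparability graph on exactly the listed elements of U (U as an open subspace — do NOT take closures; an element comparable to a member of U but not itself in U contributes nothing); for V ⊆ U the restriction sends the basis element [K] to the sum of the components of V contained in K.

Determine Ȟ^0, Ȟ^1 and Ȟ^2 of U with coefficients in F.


Ȟ^0 = Z,  Ȟ^1 = Z,  Ȟ^2 = 0

nonempty overlaps:
  W1={{q1},{q3},{q1,q2},{q1,q3},{q1,q4},{q1,q5},{q1,q6},{q2,q3},{q3,q4},{q3,q5},{q3,q6},{q1,q2,q3},{q1,q2,q4},{q1,q3,q4},{q1,q3,q6},{q1,q4,q5},{q2,q3,q5},{q3,q4,q5}} W2={{q5},{q1,q5},{q2,q5},{q3,q5},{q4,q5},{q5,q6},{q1,q4,q5},{q2,q3,q5},{q3,q4,q5},{q4,q5,q6}} W3={{q4},{q1,q4},{q2,q4},{q3,q4},{q4,q5},{q4,q6},{q1,q2,q4},{q1,q3,q4},{q1,q4,q5},{q3,q4,q5},{q4,q5,q6}} W4={{q6},{q1,q6},{q3,q6},{q4,q6},{q5,q6},{q1,q3,q6},{q4,q5,q6}} W5={{q2},{q1,q2},{q2,q3},{q2,q4},{q2,q5},{q1,q2,q3},{q1,q2,q4},{q2,q3,q5}}
  W12={{q1,q5},{q3,q5},{q1,q4,q5},{q2,q3,q5},{q3,q4,q5}} W13={{q1,q4},{q3,q4},{q1,q2,q4},{q1,q3,q4},{q1,q4,q5},{q3,q4,q5}} W14={{q1,q6},{q3,q6},{q1,q3,q6}} W15={{q1,q2},{q2,q3},{q1,q2,q3},{q1,q2,q4},{q2,q3,q5}} W23={{q4,q5},{q1,q4,q5},{q3,q4,q5},{q4,q5,q6}} W24={{q5,q6},{q4,q5,q6}} W25={{q2,q5},{q2,q3,q5}} W34={{q4,q6},{q4,q5,q6}} W35={{q2,q4},{q1,q2,q4}}
  W123={{q1,q4,q5},{q3,q4,q5}} W125={{q2,q3,q5}} W135={{q1,q2,q4}} W234={{q4,q5,q6}}
components per intersection:
  W1: {{q1},{q3},{q1,q2},{q1,q3},{q1,q4},{q1,q5},{q1,q6},{q2,q3},{q3,q4},{q3,q5},{q3,q6},{q1,q2,q3},{q1,q2,q4},{q1,q3,q4},{q1,q3,q6},{q1,q4,q5},{q2,q3,q5},{q3,q4,q5}}
  W2: {{q5},{q1,q5},{q2,q5},{q3,q5},{q4,q5},{q5,q6},{q1,q4,q5},{q2,q3,q5},{q3,q4,q5},{q4,q5,q6}}
  W3: {{q4},{q1,q4},{q2,q4},{q3,q4},{q4,q5},{q4,q6},{q1,q2,q4},{q1,q3,q4},{q1,q4,q5},{q3,q4,q5},{q4,q5,q6}}
  W4: {{q6},{q1,q6},{q3,q6},{q4,q6},{q5,q6},{q1,q3,q6},{q4,q5,q6}}
  W5: {{q2},{q1,q2},{q2,q3},{q2,q4},{q2,q5},{q1,q2,q3},{q1,q2,q4},{q2,q3,q5}}
  W12: {{q1,q5},{q1,q4,q5}} {{q3,q5},{q2,q3,q5},{q3,q4,q5}}
  W13: {{q1,q4},{q3,q4},{q1,q2,q4},{q1,q3,q4},{q1,q4,q5},{q3,q4,q5}}
  W14: {{q1,q6},{q3,q6},{q1,q3,q6}}
  W15: {{q1,q2},{q2,q3},{q1,q2,q3},{q1,q2,q4},{q2,q3,q5}}
  W23: {{q4,q5},{q1,q4,q5},{q3,q4,q5},{q4,q5,q6}}
  W24: {{q5,q6},{q4,q5,q6}}
  W25: {{q2,q5},{q2,q3,q5}}
  W34: {{q4,q6},{q4,q5,q6}}
  W35: {{q2,q4},{q1,q2,q4}}
  W123: {{q1,q4,q5}} {{q3,q4,q5}}
  W125: {{q2,q3,q5}}
  W135: {{q1,q2,q4}}
  W234: {{q4,q5,q6}}
C dims 5,10,5; δ0: rk 4, SNF 1^4; δ1: rk 5, SNF 1^5
degree 0: 5−4−0 = 1 → Ȟ^0 ≅ Z
degree 1: 10−5−4 = 1 → Ȟ^1 ≅ Z
degree 2: 5−0−5 = 0 → Ȟ^2 ≅ 0


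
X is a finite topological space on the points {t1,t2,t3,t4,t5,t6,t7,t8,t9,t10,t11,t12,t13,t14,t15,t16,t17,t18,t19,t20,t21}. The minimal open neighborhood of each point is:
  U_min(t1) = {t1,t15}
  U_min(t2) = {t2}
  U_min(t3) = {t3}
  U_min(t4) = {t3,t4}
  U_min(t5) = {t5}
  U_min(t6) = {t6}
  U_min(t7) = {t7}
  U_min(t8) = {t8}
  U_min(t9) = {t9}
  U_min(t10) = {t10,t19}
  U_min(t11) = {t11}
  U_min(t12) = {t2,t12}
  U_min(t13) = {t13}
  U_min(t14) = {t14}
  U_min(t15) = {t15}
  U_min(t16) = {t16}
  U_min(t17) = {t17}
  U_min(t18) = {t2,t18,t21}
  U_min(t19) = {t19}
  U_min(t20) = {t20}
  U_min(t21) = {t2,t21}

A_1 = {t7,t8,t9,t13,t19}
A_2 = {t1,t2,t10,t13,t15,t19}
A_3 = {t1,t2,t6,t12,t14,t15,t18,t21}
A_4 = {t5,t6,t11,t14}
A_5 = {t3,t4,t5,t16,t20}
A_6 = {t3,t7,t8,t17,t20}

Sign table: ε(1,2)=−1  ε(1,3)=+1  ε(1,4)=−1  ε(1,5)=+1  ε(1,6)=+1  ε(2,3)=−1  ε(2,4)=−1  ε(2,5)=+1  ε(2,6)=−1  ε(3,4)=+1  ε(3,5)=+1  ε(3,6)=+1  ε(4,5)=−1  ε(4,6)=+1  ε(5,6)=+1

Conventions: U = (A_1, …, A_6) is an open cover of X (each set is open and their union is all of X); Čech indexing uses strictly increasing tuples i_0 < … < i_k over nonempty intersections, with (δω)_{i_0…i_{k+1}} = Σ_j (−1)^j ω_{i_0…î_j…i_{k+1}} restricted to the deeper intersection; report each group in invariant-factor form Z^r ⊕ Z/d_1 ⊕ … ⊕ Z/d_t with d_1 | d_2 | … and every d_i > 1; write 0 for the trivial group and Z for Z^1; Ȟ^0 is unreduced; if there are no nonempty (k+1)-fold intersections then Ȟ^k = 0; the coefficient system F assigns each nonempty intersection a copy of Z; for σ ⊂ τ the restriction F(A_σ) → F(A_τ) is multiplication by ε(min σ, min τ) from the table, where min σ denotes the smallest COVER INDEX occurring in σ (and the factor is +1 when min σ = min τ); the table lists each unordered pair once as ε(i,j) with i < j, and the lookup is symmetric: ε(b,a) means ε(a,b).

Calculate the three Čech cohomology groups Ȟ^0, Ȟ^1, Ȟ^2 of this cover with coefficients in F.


Ȟ^0 ≅ 0, Ȟ^1 ≅ Z/2, Ȟ^2 ≅ 0

nonempty overlaps:
  A12={t13,t19} A16={t7,t8} A23={t1,t2,t15} A34={t6,t14} A45={t5} A56={t3,t20}
C dims 6,6; δ0: rk 6, SNF 1^5·2
degree 0: 6−6−0 = 0 → Ȟ^0 ≅ 0
degree 1: 6−0−6 = 0 plus torsion [2] → Ȟ^1 ≅ Z/2
degree 2: 0−0−0 = 0 → Ȟ^2 ≅ 0


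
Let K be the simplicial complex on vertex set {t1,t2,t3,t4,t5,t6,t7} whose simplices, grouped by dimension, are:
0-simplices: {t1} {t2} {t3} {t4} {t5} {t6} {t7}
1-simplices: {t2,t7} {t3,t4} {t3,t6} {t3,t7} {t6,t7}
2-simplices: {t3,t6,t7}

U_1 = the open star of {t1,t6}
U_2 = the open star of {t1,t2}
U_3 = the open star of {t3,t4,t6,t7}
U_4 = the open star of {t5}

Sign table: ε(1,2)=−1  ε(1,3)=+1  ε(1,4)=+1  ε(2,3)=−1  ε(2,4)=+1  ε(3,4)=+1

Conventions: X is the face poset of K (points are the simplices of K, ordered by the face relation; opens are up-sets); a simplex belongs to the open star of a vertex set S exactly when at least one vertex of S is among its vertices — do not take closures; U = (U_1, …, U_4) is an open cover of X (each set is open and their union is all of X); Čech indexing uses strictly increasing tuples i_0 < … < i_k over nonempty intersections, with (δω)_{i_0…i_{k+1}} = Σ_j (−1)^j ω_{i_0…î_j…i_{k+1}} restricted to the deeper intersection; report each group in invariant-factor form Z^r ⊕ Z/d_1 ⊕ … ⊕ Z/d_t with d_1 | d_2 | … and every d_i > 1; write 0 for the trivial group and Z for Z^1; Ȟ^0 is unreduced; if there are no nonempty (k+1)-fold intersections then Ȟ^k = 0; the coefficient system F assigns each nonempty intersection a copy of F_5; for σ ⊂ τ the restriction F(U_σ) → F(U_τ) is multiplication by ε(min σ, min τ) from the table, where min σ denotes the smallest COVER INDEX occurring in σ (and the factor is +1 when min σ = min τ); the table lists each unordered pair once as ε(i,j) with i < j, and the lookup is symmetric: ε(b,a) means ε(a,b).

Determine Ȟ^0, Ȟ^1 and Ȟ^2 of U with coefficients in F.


nonempty overlaps:
  U1={{t1},{t6},{t3,t6},{t6,t7},{t3,t6,t7}} U2={{t1},{t2},{t2,t7}} U3={{t3},{t4},{t6},{t7},{t2,t7},{t3,t4},{t3,t6},{t3,t7},{t6,t7},{t3,t6,t7}} U4={{t5}}
  U12={{t1}} U13={{t6},{t3,t6},{t6,t7},{t3,t6,t7}} U23={{t2,t7}}
C dims 4,3; δ0: rk_F5 2
degree 0: 4−2−0 = 2 → Ȟ^0 ≅ Z/5 ⊕ Z/5
degree 1: 3−0−2 = 1 → Ȟ^1 ≅ Z/5
degree 2: 0−0−0 = 0 → Ȟ^2 ≅ 0

Ȟ^0 = Z/5 ⊕ Z/5,  Ȟ^1 = Z/5,  Ȟ^2 = 0


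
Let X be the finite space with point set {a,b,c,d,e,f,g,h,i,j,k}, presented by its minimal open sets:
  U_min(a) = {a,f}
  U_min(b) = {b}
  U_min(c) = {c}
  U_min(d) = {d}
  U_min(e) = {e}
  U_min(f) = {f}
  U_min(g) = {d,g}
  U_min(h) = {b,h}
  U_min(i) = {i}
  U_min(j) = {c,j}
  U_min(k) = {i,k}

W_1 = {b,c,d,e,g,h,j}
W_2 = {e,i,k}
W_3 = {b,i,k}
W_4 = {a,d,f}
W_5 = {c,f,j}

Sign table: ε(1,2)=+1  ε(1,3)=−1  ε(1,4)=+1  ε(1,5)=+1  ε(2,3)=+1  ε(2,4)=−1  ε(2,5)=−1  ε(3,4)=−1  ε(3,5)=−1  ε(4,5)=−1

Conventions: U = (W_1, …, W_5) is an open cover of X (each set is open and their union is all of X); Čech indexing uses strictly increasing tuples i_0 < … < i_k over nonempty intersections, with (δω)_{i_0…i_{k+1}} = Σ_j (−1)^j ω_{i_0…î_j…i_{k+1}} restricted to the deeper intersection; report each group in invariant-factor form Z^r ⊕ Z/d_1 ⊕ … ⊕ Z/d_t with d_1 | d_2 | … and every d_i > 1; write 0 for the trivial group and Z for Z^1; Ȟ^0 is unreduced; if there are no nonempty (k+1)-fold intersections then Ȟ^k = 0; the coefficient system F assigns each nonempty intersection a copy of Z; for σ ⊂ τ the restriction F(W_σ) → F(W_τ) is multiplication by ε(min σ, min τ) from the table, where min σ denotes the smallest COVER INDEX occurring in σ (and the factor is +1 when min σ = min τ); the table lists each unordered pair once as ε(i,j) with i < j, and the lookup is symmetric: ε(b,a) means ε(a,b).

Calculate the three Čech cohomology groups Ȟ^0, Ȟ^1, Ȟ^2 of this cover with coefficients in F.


cover nerve:
  W12={e} W13={b} W14={d} W15={c,j} W23={i,k} W45={f}
C dims 5,6; δ0: rk 5, SNF 1^4·2
Ȟ^0: (5−5)−0=0 ⇒ 0
Ȟ^1: (6−0)−5=1 plus torsion [2] ⇒ Z ⊕ Z/2
Ȟ^2: (0−0)−0=0 ⇒ 0

Ȟ^0 = 0; Ȟ^1 = Z ⊕ Z/2; Ȟ^2 = 0


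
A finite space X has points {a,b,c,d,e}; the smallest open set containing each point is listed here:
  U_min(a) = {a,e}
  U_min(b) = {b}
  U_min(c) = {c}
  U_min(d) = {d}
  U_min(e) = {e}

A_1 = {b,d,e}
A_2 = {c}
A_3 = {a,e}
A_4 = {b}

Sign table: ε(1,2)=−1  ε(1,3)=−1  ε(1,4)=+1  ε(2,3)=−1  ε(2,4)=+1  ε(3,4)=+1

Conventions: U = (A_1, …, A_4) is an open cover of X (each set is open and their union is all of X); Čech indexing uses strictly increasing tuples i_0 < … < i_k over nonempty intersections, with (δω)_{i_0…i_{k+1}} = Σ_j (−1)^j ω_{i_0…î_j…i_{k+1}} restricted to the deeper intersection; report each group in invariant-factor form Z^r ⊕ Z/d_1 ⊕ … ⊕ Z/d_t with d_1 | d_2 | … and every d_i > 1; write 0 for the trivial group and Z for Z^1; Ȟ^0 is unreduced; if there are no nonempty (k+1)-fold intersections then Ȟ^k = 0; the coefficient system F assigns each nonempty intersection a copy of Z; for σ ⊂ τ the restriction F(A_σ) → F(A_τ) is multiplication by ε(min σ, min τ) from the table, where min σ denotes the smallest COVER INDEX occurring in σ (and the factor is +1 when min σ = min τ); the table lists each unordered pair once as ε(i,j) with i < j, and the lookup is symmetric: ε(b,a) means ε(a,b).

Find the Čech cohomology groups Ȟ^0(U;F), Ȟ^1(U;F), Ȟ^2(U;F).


intersection data:
  A13={e} A14={b}
C dims 4,2; δ0: rk 2, SNF 1^2
Ȟ^0 = (4 − 2) − 0 = 2, so Ȟ^0 ≅ Z^2
Ȟ^1 = (2 − 0) − 2 = 0, so Ȟ^1 ≅ 0
Ȟ^2 = (0 − 0) − 0 = 0, so Ȟ^2 ≅ 0

Ȟ^0(U;F) ≅ Z^2, Ȟ^1(U;F) ≅ 0, Ȟ^2(U;F) ≅ 0


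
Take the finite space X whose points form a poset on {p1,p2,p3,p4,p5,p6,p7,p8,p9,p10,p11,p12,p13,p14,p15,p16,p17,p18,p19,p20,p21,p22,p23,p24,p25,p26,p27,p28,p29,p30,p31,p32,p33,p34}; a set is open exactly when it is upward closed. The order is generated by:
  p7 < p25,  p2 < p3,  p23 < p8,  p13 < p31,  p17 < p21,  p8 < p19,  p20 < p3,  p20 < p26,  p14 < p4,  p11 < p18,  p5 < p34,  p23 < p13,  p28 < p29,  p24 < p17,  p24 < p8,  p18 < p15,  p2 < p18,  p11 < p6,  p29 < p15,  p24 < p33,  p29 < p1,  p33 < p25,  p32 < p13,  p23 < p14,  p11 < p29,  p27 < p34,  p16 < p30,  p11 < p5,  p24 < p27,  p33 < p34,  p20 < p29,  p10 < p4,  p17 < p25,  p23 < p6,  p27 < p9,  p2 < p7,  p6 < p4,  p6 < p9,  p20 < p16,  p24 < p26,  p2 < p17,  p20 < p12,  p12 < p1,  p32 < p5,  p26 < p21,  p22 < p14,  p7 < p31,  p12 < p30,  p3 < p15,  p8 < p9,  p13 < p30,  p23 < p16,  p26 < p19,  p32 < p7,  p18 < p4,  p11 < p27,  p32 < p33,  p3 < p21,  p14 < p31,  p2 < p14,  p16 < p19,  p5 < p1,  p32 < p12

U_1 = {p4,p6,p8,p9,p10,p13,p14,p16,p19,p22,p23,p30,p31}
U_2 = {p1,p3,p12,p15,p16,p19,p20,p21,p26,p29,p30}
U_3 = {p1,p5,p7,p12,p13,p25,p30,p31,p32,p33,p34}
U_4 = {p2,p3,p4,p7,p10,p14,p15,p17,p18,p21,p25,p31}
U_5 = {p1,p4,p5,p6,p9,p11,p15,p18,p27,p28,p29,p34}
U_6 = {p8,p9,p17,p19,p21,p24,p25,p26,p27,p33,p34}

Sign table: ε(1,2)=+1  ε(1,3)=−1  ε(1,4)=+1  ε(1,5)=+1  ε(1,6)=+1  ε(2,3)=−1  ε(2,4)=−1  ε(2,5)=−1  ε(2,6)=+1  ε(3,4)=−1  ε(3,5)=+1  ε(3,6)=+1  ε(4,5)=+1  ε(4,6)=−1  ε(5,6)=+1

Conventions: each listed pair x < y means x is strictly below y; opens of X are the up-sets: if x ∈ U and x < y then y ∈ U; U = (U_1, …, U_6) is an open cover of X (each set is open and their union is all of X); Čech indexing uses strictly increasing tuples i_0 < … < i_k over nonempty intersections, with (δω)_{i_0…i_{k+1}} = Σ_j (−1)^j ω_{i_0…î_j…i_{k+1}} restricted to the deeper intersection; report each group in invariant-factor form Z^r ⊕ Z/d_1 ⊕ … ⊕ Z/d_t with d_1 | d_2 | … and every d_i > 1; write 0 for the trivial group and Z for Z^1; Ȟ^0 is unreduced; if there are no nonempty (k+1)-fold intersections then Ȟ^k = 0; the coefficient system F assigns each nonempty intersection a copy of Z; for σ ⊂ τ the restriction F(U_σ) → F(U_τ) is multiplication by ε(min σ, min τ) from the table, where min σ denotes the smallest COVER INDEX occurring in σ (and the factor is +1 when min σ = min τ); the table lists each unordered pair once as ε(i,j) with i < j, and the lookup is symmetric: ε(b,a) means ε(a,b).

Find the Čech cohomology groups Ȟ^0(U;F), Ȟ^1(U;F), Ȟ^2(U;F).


Ȟ^0(U;F) ≅ 0, Ȟ^1(U;F) ≅ Z/2, Ȟ^2(U;F) ≅ Z

nonempty intersections:
  U12={p16,p19,p30} U13={p13,p30,p31} U14={p4,p10,p14,p31} U15={p4,p6,p9} U16={p8,p9,p19} U23={p1,p12,p30} U24={p3,p15,p21} U25={p1,p15,p29} U26={p19,p21,p26} U34={p7,p25,p31} U35={p1,p5,p34} U36={p25,p33,p34} U45={p4,p15,p18} U46={p17,p21,p25} U56={p9,p27,p34}
  U123={p30} U126={p19} U134={p31} U145={p4} U156={p9} U235={p1} U245={p15} U246={p21} U346={p25} U356={p34}
C dims 6,15,10; δ0: rk 6, SNF 1^5·2; δ1: rk 9, SNF 1^9
Ȟ^0: (6−6)−0=0 ⇒ 0
Ȟ^1: (15−9)−6=0 plus torsion [2] ⇒ Z/2
Ȟ^2: (10−0)−9=1 ⇒ Z


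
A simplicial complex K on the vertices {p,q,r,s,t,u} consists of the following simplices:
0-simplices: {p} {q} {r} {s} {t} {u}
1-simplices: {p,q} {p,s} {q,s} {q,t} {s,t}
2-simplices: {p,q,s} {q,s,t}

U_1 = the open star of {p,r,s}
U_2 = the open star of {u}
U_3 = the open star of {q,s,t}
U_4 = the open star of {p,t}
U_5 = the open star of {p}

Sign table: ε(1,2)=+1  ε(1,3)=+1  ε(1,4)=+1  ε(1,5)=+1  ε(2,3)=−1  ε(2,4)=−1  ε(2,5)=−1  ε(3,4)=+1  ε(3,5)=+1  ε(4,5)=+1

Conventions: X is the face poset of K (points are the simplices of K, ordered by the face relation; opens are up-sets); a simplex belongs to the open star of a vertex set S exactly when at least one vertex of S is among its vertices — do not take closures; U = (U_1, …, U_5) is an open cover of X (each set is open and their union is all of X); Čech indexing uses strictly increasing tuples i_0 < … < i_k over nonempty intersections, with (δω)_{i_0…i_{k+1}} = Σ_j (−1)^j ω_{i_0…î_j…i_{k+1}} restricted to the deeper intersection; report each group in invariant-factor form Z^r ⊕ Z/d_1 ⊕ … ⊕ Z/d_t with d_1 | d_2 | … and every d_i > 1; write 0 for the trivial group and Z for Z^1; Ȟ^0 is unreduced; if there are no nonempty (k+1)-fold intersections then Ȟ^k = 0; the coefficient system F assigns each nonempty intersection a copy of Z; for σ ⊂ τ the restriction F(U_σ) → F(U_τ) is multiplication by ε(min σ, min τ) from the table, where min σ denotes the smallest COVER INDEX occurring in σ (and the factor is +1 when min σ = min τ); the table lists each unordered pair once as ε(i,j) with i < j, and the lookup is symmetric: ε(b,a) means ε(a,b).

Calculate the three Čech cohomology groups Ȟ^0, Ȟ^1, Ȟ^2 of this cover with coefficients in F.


nerve simplices:
  U1={{p},{r},{s},{p,q},{p,s},{q,s},{s,t},{p,q,s},{q,s,t}} U2={{u}} U3={{q},{s},{t},{p,q},{p,s},{q,s},{q,t},{s,t},{p,q,s},{q,s,t}} U4={{p},{t},{p,q},{p,s},{q,t},{s,t},{p,q,s},{q,s,t}} U5={{p},{p,q},{p,s},{p,q,s}}
  U13={{s},{p,q},{p,s},{q,s},{s,t},{p,q,s},{q,s,t}} U14={{p},{p,q},{p,s},{s,t},{p,q,s},{q,s,t}} U15={{p},{p,q},{p,s},{p,q,s}} U34={{t},{p,q},{p,s},{q,t},{s,t},{p,q,s},{q,s,t}} U35={{p,q},{p,s},{p,q,s}} U45={{p},{p,q},{p,s},{p,q,s}}
  U134={{p,q},{p,s},{s,t},{p,q,s},{q,s,t}} U135={{p,q},{p,s},{p,q,s}} U145={{p},{p,q},{p,s},{p,q,s}} U345={{p,q},{p,s},{p,q,s}}
  U1345={{p,q},{p,s},{p,q,s}}
C dims 5,6,4,1; δ0: rk 3, SNF 1^3; δ1: rk 3, SNF 1^3; δ2: rk 1, SNF 1^1
degree 0: 5−3−0 = 2 → Ȟ^0 ≅ Z^2
degree 1: 6−3−3 = 0 → Ȟ^1 ≅ 0
degree 2: 4−1−3 = 0 → Ȟ^2 ≅ 0

Ȟ^0 ≅ Z^2,  Ȟ^1 ≅ 0,  Ȟ^2 ≅ 0
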